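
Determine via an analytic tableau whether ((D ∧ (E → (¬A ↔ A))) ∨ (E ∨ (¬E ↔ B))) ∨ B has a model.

Initial set: {T (((D ∧ (E → (¬A ↔ A))) ∨ (E ∨ (¬E ↔ B))) ∨ B)}.
T (((D ∧ (E → (¬A ↔ A))) ∨ (E ∨ (¬E ↔ B))) ∨ B): β-rule — branch into T ((D ∧ (E → (¬A ↔ A))) ∨ (E ∨ (¬E ↔ B)))  //  T B.
  branch 1 (add T ((D ∧ (E → (¬A ↔ A))) ∨ (E ∨ (¬E ↔ B)))):
    T ((D ∧ (E → (¬A ↔ A))) ∨ (E ∨ (¬E ↔ B))): β-rule — branch into T (D ∧ (E → (¬A ↔ A)))  //  T (E ∨ (¬E ↔ B)).
      branch 1.1 (add T (D ∧ (E → (¬A ↔ A)))):
        T (D ∧ (E → (¬A ↔ A))): α-rule — add T D, T (E → (¬A ↔ A)).
        T (E → (¬A ↔ A)): β-rule — branch into F E  //  T (¬A ↔ A).
          branch 1.1.1 (add F E):
            ○ open, literals {D=T, E=F}.
          branch 1.1.2 (add T (¬A ↔ A)):
            T (¬A ↔ A): β-rule — branch into T ¬A, T A  //  F ¬A, F A.
              branch 1.1.2.1 (add T ¬A, T A):
                × closes — contains both A and ¬A.
              branch 1.1.2.2 (add F ¬A, F A):
                × closes — contains both A and ¬A.
      branch 1.2 (add T (E ∨ (¬E ↔ B))):
        T (E ∨ (¬E ↔ B)): β-rule — branch into T E  //  T (¬E ↔ B).
          branch 1.2.1 (add T E):
            ○ open, literals {E=T}.
          branch 1.2.2 (add T (¬E ↔ B)):
            T (¬E ↔ B): β-rule — branch into T ¬E, T B  //  F ¬E, F B.
              branch 1.2.2.1 (add T ¬E, T B):
                ○ open, literals {B=T, E=F}.
              branch 1.2.2.2 (add F ¬E, F B):
                ○ open, literals {B=F, E=T}.
  branch 2 (add T B):
    ○ open, literals {B=T}.
2 branches closed, 5 open.
An open branch gives a satisfying assignment: D=T, E=F.

Satisfiable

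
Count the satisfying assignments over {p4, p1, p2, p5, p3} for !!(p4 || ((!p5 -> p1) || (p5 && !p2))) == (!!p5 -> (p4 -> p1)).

Initial set: {(!!(p4 || ((!p5 -> p1) || (p5 && !p2))) == (!!p5 -> (p4 -> p1)))}.
(!!(p4 || ((!p5 -> p1) || (p5 && !p2))) == (!!p5 -> (p4 -> p1))): β-rule — branch into !!(p4 || ((!p5 -> p1) || (p5 && !p2))), (!!p5 -> (p4 -> p1))  //  !!!(p4 || ((!p5 -> p1) || (p5 && !p2))), !(!!p5 -> (p4 -> p1)).
  branch 1 (add !!(p4 || ((!p5 -> p1) || (p5 && !p2))), (!!p5 -> (p4 -> p1))):
    !!(p4 || ((!p5 -> p1) || (p5 && !p2))): drop double negation, giving (p4 || ((!p5 -> p1) || (p5 && !p2))).
    (!!p5 -> (p4 -> p1)): β-rule — branch into !!!p5  //  (p4 -> p1).
      branch 1.1 (add !!!p5):
        !!!p5: drop double negation, giving !p5.
        (p4 || ((!p5 -> p1) || (p5 && !p2))): β-rule — branch into p4  //  ((!p5 -> p1) || (p5 && !p2)).
          branch 1.1.1 (add p4):
            ○ open, literals {p4=T, p5=F}.
          branch 1.1.2 (add ((!p5 -> p1) || (p5 && !p2))):
            ((!p5 -> p1) || (p5 && !p2)): β-rule — branch into (!p5 -> p1)  //  (p5 && !p2).
              branch 1.1.2.1 (add (!p5 -> p1)):
                (!p5 -> p1): β-rule — branch into !!p5  //  p1.
                  branch 1.1.2.1.1 (add !!p5):
                    × closes — contains both p5 and !p5.
                  branch 1.1.2.1.2 (add p1):
                    ○ open, literals {p1=T, p5=F}.
              branch 1.1.2.2 (add (p5 && !p2)):
                (p5 && !p2): α-rule — add p5, !p2.
                × closes — contains both p5 and !p5.
      branch 1.2 (add (p4 -> p1)):
        (p4 || ((!p5 -> p1) || (p5 && !p2))): β-rule — branch into p4  //  ((!p5 -> p1) || (p5 && !p2)).
          branch 1.2.1 (add p4):
            (p4 -> p1): β-rule — branch into !p4  //  p1.
              branch 1.2.1.1 (add !p4):
                × closes — contains both p4 and !p4.
              branch 1.2.1.2 (add p1):
                ○ open, literals {p1=T, p4=T}.
          branch 1.2.2 (add ((!p5 -> p1) || (p5 && !p2))):
            (p4 -> p1): β-rule — branch into !p4  //  p1.
              branch 1.2.2.1 (add !p4):
                ((!p5 -> p1) || (p5 && !p2)): β-rule — branch into (!p5 -> p1)  //  (p5 && !p2).
                  branch 1.2.2.1.1 (add (!p5 -> p1)):
                    (!p5 -> p1): β-rule — branch into !!p5  //  p1.
                      branch 1.2.2.1.1.1 (add !!p5):
                        ○ open, literals {p4=F, p5=T}.
                      branch 1.2.2.1.1.2 (add p1):
                        ○ open, literals {p1=T, p4=F}.
                  branch 1.2.2.1.2 (add (p5 && !p2)):
                    (p5 && !p2): α-rule — add p5, !p2.
                    ○ open, literals {p2=F, p4=F, p5=T}.
              branch 1.2.2.2 (add p1):
                ((!p5 -> p1) || (p5 && !p2)): β-rule — branch into (!p5 -> p1)  //  (p5 && !p2).
                  branch 1.2.2.2.1 (add (!p5 -> p1)):
                    (!p5 -> p1): β-rule — branch into !!p5  //  p1.
                      branch 1.2.2.2.1.1 (add !!p5):
                        ○ open, literals {p1=T, p5=T}.
                      branch 1.2.2.2.1.2 (add p1):
                        ○ open, literals {p1=T}.
                  branch 1.2.2.2.2 (add (p5 && !p2)):
                    (p5 && !p2): α-rule — add p5, !p2.
                    ○ open, literals {p1=T, p2=F, p5=T}.
  branch 2 (add !!!(p4 || ((!p5 -> p1) || (p5 && !p2))), !(!!p5 -> (p4 -> p1))):
    !!!(p4 || ((!p5 -> p1) || (p5 && !p2))): drop double negation, giving !(p4 || ((!p5 -> p1) || (p5 && !p2))).
    !(!!p5 -> (p4 -> p1)): α-rule — add !!p5, !(p4 -> p1).
    !(p4 || ((!p5 -> p1) || (p5 && !p2))): α-rule — add !p4, !((!p5 -> p1) || (p5 && !p2)).
    !!p5: drop double negation, giving p5.
    !(p4 -> p1): α-rule — add p4, !p1.
    × closes — contains both p4 and !p4.
4 branches closed, 9 open.
Each open branch fixes some atoms; the unmentioned ones are free. Counting distinct full assignments: branch {p4=T, p5=F} (p1, p2, p3) contributes 8 new; branch {p1=T, p5=F} (p4, p2, p3) contributes 4 new; branch {p1=T, p4=T} (p2, p5, p3) contributes 4 new; branch {p4=F, p5=T} (p1, p2, p3) contributes 8 new; branch {p1=T, p4=F} (p2, p5, p3) contributes 0 new; branch {p2=F, p4=F, p5=T} (p1, p3) contributes 0 new; branch {p1=T, p5=T} (p4, p2, p3) contributes 0 new; branch {p1=T} (p4, p2, p5, p3) contributes 0 new; branch {p1=T, p2=F, p5=T} (p4, p3) contributes 0 new. Total: 24.

24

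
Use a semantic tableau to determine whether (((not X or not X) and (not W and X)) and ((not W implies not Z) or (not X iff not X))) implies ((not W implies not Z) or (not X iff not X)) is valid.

Assume the negation and expand:
Initial set: {not ((((not X or not X) and (not W and X)) and ((not W implies not Z) or (not X iff not X))) implies ((not W implies not Z) or (not X iff not X)))}.
not ((((not X or not X) and (not W and X)) and ((not W implies not Z) or (not X iff not X))) implies ((not W implies not Z) or (not X iff not X))): α-rule — add (((not X or not X) and (not W and X)) and ((not W implies not Z) or (not X iff not X))), not ((not W implies not Z) or (not X iff not X)).
(((not X or not X) and (not W and X)) and ((not W implies not Z) or (not X iff not X))): α-rule — add ((not X or not X) and (not W and X)), ((not W implies not Z) or (not X iff not X)).
not ((not W implies not Z) or (not X iff not X)): α-rule — add not (not W implies not Z), not (not X iff not X).
((not X or not X) and (not W and X)): α-rule — add (not X or not X), (not W and X).
not (not W implies not Z): α-rule — add not W, not not Z.
(not W and X): α-rule — add not W, X.
((not W implies not Z) or (not X iff not X)): β-rule — branch into (not W implies not Z)  //  (not X iff not X).
  branch 1 (add (not W implies not Z)):
    not (not X iff not X): β-rule — branch into not X, not not X  //  not not X, not X.
      branch 1.1 (add not X, not not X):
        × closes — contains both X and not X.
      branch 1.2 (add not not X, not X):
        × closes — contains both X and not X.
  branch 2 (add (not X iff not X)):
    not (not X iff not X): β-rule — branch into not X, not not X  //  not not X, not X.
      branch 2.1 (add not X, not not X):
        × closes — contains both X and not X.
      branch 2.2 (add not not X, not X):
        × closes — contains both X and not X.
All 4 branches close.
Every branch closed, so the negation is unsatisfiable and the formula is valid.

Valid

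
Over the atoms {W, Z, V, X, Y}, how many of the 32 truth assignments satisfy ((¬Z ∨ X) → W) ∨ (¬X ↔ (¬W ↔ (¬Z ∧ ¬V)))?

28

Initial set: {(((¬Z ∨ X) → W) ∨ (¬X ↔ (¬W ↔ (¬Z ∧ ¬V))))}.
(((¬Z ∨ X) → W) ∨ (¬X ↔ (¬W ↔ (¬Z ∧ ¬V)))): β-rule — branch into ((¬Z ∨ X) → W)  //  (¬X ↔ (¬W ↔ (¬Z ∧ ¬V))).
  branch 1 (add ((¬Z ∨ X) → W)):
    ((¬Z ∨ X) → W): β-rule — branch into ¬(¬Z ∨ X)  //  W.
      branch 1.1 (add ¬(¬Z ∨ X)):
        ¬(¬Z ∨ X): α-rule — add ¬¬Z, ¬X.
        ○ open, literals {X=F, Z=T}.
      branch 1.2 (add W):
        ○ open, literals {W=T}.
  branch 2 (add (¬X ↔ (¬W ↔ (¬Z ∧ ¬V)))):
    (¬X ↔ (¬W ↔ (¬Z ∧ ¬V))): β-rule — branch into ¬X, (¬W ↔ (¬Z ∧ ¬V))  //  ¬¬X, ¬(¬W ↔ (¬Z ∧ ¬V)).
      branch 2.1 (add ¬X, (¬W ↔ (¬Z ∧ ¬V))):
        (¬W ↔ (¬Z ∧ ¬V)): β-rule — branch into ¬W, (¬Z ∧ ¬V)  //  ¬¬W, ¬(¬Z ∧ ¬V).
          branch 2.1.1 (add ¬W, (¬Z ∧ ¬V)):
            (¬Z ∧ ¬V): α-rule — add ¬Z, ¬V.
            ○ open, literals {V=F, W=F, X=F, Z=F}.
          branch 2.1.2 (add ¬¬W, ¬(¬Z ∧ ¬V)):
            ¬(¬Z ∧ ¬V): β-rule — branch into ¬¬Z  //  ¬¬V.
              branch 2.1.2.1 (add ¬¬Z):
                ○ open, literals {W=T, X=F, Z=T}.
              branch 2.1.2.2 (add ¬¬V):
                ○ open, literals {V=T, W=T, X=F}.
      branch 2.2 (add ¬¬X, ¬(¬W ↔ (¬Z ∧ ¬V))):
        ¬(¬W ↔ (¬Z ∧ ¬V)): β-rule — branch into ¬W, ¬(¬Z ∧ ¬V)  //  ¬¬W, (¬Z ∧ ¬V).
          branch 2.2.1 (add ¬W, ¬(¬Z ∧ ¬V)):
            ¬(¬Z ∧ ¬V): β-rule — branch into ¬¬Z  //  ¬¬V.
              branch 2.2.1.1 (add ¬¬Z):
                ○ open, literals {W=F, X=T, Z=T}.
              branch 2.2.1.2 (add ¬¬V):
                ○ open, literals {V=T, W=F, X=T}.
          branch 2.2.2 (add ¬¬W, (¬Z ∧ ¬V)):
            (¬Z ∧ ¬V): α-rule — add ¬Z, ¬V.
            ○ open, literals {V=F, W=T, X=T, Z=F}.
0 branches closed, 8 open.
Each open branch fixes some atoms; the unmentioned ones are free. Counting distinct full assignments: branch {X=F, Z=T} (W, V, Y) contributes 8 new; branch {W=T} (Z, V, X, Y) contributes 12 new; branch {V=F, W=F, X=F, Z=F} (Y) contributes 2 new; branch {W=T, X=F, Z=T} (V, Y) contributes 0 new; branch {V=T, W=T, X=F} (Z, Y) contributes 0 new; branch {W=F, X=T, Z=T} (V, Y) contributes 4 new; branch {V=T, W=F, X=T} (Z, Y) contributes 2 new; branch {V=F, W=T, X=T, Z=F} (Y) contributes 0 new. Total: 28.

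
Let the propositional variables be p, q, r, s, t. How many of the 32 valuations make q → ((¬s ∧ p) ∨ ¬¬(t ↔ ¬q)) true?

26

Initial set: {(q → ((¬s ∧ p) ∨ ¬¬(t ↔ ¬q)))}.
(q → ((¬s ∧ p) ∨ ¬¬(t ↔ ¬q))): β-rule — branch into ¬q  //  ((¬s ∧ p) ∨ ¬¬(t ↔ ¬q)).
  branch 1 (add ¬q):
    ○ open, literals {q=F}.
  branch 2 (add ((¬s ∧ p) ∨ ¬¬(t ↔ ¬q))):
    ((¬s ∧ p) ∨ ¬¬(t ↔ ¬q)): β-rule — branch into (¬s ∧ p)  //  ¬¬(t ↔ ¬q).
      branch 2.1 (add (¬s ∧ p)):
        (¬s ∧ p): α-rule — add ¬s, p.
        ○ open, literals {p=T, s=F}.
      branch 2.2 (add ¬¬(t ↔ ¬q)):
        ¬¬(t ↔ ¬q): drop double negation, giving (t ↔ ¬q).
        (t ↔ ¬q): β-rule — branch into t, ¬q  //  ¬t, ¬¬q.
          branch 2.2.1 (add t, ¬q):
            ○ open, literals {q=F, t=T}.
          branch 2.2.2 (add ¬t, ¬¬q):
            ○ open, literals {q=T, t=F}.
0 branches closed, 4 open.
Each open branch fixes some atoms; the unmentioned ones are free. Counting distinct full assignments: branch {q=F} (p, r, s, t) contributes 16 new; branch {p=T, s=F} (q, r, t) contributes 4 new; branch {q=F, t=T} (p, r, s) contributes 0 new; branch {q=T, t=F} (p, r, s) contributes 6 new. Total: 26.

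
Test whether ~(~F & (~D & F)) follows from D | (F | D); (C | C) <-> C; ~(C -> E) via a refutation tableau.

Initial set: {(D | (F | D)); ((C | C) <-> C); ~(C -> E); ~~(~F & (~D & F))}.
~(C -> E): α-rule — add C, ~E.
~~(~F & (~D & F)): α-rule — add ~F, (~D & F).
(~D & F): α-rule — add ~D, F.
× closes — contains both F and ~F.
All 1 branch closes.
Every branch closed, so the premises entail the conclusion.

Yes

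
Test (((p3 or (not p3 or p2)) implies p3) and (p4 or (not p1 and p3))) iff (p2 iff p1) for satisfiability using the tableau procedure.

Satisfiable

Initial set: {((((p3 or (not p3 or p2)) implies p3) and (p4 or (not p1 and p3))) iff (p2 iff p1))}.
((((p3 or (not p3 or p2)) implies p3) and (p4 or (not p1 and p3))) iff (p2 iff p1)): β-rule — branch into (((p3 or (not p3 or p2)) implies p3) and (p4 or (not p1 and p3))), (p2 iff p1)  //  not (((p3 or (not p3 or p2)) implies p3) and (p4 or (not p1 and p3))), not (p2 iff p1).
  branch 1 (add (((p3 or (not p3 or p2)) implies p3) and (p4 or (not p1 and p3))), (p2 iff p1)):
    (((p3 or (not p3 or p2)) implies p3) and (p4 or (not p1 and p3))): α-rule — add ((p3 or (not p3 or p2)) implies p3), (p4 or (not p1 and p3)).
    (p2 iff p1): β-rule — branch into p2, p1  //  not p2, not p1.
      branch 1.1 (add p2, p1):
        ((p3 or (not p3 or p2)) implies p3): β-rule — branch into not (p3 or (not p3 or p2))  //  p3.
          branch 1.1.1 (add not (p3 or (not p3 or p2))):
            not (p3 or (not p3 or p2)): α-rule — add not p3, not (not p3 or p2).
            not (not p3 or p2): α-rule — add not not p3, not p2.
            × closes — contains both p3 and not p3.
          branch 1.1.2 (add p3):
            (p4 or (not p1 and p3)): β-rule — branch into p4  //  (not p1 and p3).
              branch 1.1.2.1 (add p4):
                ○ open, literals {p1=true, p2=true, p3=true, p4=true}.
              branch 1.1.2.2 (add (not p1 and p3)):
                (not p1 and p3): α-rule — add not p1, p3.
                × closes — contains both p1 and not p1.
      branch 1.2 (add not p2, not p1):
        ((p3 or (not p3 or p2)) implies p3): β-rule — branch into not (p3 or (not p3 or p2))  //  p3.
          branch 1.2.1 (add not (p3 or (not p3 or p2))):
            not (p3 or (not p3 or p2)): α-rule — add not p3, not (not p3 or p2).
            not (not p3 or p2): α-rule — add not not p3, not p2.
            × closes — contains both p3 and not p3.
          branch 1.2.2 (add p3):
            (p4 or (not p1 and p3)): β-rule — branch into p4  //  (not p1 and p3).
              branch 1.2.2.1 (add p4):
                ○ open, literals {p1=false, p2=false, p3=true, p4=true}.
              branch 1.2.2.2 (add (not p1 and p3)):
                (not p1 and p3): α-rule — add not p1, p3.
                ○ open, literals {p1=false, p2=false, p3=true}.
  branch 2 (add not (((p3 or (not p3 or p2)) implies p3) and (p4 or (not p1 and p3))), not (p2 iff p1)):
    not (((p3 or (not p3 or p2)) implies p3) and (p4 or (not p1 and p3))): β-rule — branch into not ((p3 or (not p3 or p2)) implies p3)  //  not (p4 or (not p1 and p3)).
      branch 2.1 (add not ((p3 or (not p3 or p2)) implies p3)):
        not ((p3 or (not p3 or p2)) implies p3): α-rule — add (p3 or (not p3 or p2)), not p3.
        not (p2 iff p1): β-rule — branch into p2, not p1  //  not p2, p1.
          branch 2.1.1 (add p2, not p1):
            (p3 or (not p3 or p2)): β-rule — branch into p3  //  (not p3 or p2).
              branch 2.1.1.1 (add p3):
                × closes — contains both p3 and not p3.
              branch 2.1.1.2 (add (not p3 or p2)):
                (not p3 or p2): β-rule — branch into not p3  //  p2.
                  branch 2.1.1.2.1 (add not p3):
                    ○ open, literals {p1=false, p2=true, p3=false}.
                  branch 2.1.1.2.2 (add p2):
                    ○ open, literals {p1=false, p2=true, p3=false}.
          branch 2.1.2 (add not p2, p1):
            (p3 or (not p3 or p2)): β-rule — branch into p3  //  (not p3 or p2).
              branch 2.1.2.1 (add p3):
                × closes — contains both p3 and not p3.
              branch 2.1.2.2 (add (not p3 or p2)):
                (not p3 or p2): β-rule — branch into not p3  //  p2.
                  branch 2.1.2.2.1 (add not p3):
                    ○ open, literals {p1=true, p2=false, p3=false}.
                  branch 2.1.2.2.2 (add p2):
                    × closes — contains both p2 and not p2.
      branch 2.2 (add not (p4 or (not p1 and p3))):
        not (p4 or (not p1 and p3)): α-rule — add not p4, not (not p1 and p3).
        not (p2 iff p1): β-rule — branch into p2, not p1  //  not p2, p1.
          branch 2.2.1 (add p2, not p1):
            not (not p1 and p3): β-rule — branch into not not p1  //  not p3.
              branch 2.2.1.1 (add not not p1):
                × closes — contains both p1 and not p1.
              branch 2.2.1.2 (add not p3):
                ○ open, literals {p1=false, p2=true, p3=false, p4=false}.
          branch 2.2.2 (add not p2, p1):
            not (not p1 and p3): β-rule — branch into not not p1  //  not p3.
              branch 2.2.2.1 (add not not p1):
                ○ open, literals {p1=true, p2=false, p4=false}.
              branch 2.2.2.2 (add not p3):
                ○ open, literals {p1=true, p2=false, p3=false, p4=false}.
7 branches closed, 9 open.
An open branch gives a satisfying assignment: p1=true, p2=true, p3=true, p4=true.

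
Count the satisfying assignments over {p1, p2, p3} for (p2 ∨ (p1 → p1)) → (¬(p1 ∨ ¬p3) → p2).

7

Initial set: {((p2 ∨ (p1 → p1)) → (¬(p1 ∨ ¬p3) → p2))}.
((p2 ∨ (p1 → p1)) → (¬(p1 ∨ ¬p3) → p2)): β-rule — branch into ¬(p2 ∨ (p1 → p1))  //  (¬(p1 ∨ ¬p3) → p2).
  branch 1 (add ¬(p2 ∨ (p1 → p1))):
    ¬(p2 ∨ (p1 → p1)): α-rule — add ¬p2, ¬(p1 → p1).
    ¬(p1 → p1): α-rule — add p1, ¬p1.
    × closes — contains both p1 and ¬p1.
  branch 2 (add (¬(p1 ∨ ¬p3) → p2)):
    (¬(p1 ∨ ¬p3) → p2): β-rule — branch into ¬¬(p1 ∨ ¬p3)  //  p2.
      branch 2.1 (add ¬¬(p1 ∨ ¬p3)):
        ¬¬(p1 ∨ ¬p3): β-rule — branch into p1  //  ¬p3.
          branch 2.1.1 (add p1):
            ○ open, literals {p1=T}.
          branch 2.1.2 (add ¬p3):
            ○ open, literals {p3=F}.
      branch 2.2 (add p2):
        ○ open, literals {p2=T}.
1 branch closed, 3 open.
Each open branch fixes some atoms; the unmentioned ones are free. Counting distinct full assignments: branch {p1=T} (p2, p3) contributes 4 new; branch {p3=F} (p1, p2) contributes 2 new; branch {p2=T} (p1, p3) contributes 1 new. Total: 7.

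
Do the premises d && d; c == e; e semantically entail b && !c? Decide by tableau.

Initial set: {(d && d); (c == e); e; !(b && !c)}.
(d && d): α-rule — add d, d.
(c == e): β-rule — branch into c, e  //  !c, !e.
  branch 1 (add c, e):
    !(b && !c): β-rule — branch into !b  //  !!c.
      branch 1.1 (add !b):
        ○ open, literals {b=F, c=T, d=T, e=T}.
      branch 1.2 (add !!c):
        ○ open, literals {c=T, d=T, e=T}.
  branch 2 (add !c, !e):
    × closes — contains both e and !e.
1 branch closed, 2 open.
An open branch gives a countermodel: b=F, c=T, d=T, e=T (unmentioned atoms arbitrary); the premises hold there but the conclusion fails.

No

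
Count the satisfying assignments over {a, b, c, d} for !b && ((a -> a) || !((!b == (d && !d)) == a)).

Initial set: {(!b && ((a -> a) || !((!b == (d && !d)) == a)))}.
(!b && ((a -> a) || !((!b == (d && !d)) == a))): α-rule — add !b, ((a -> a) || !((!b == (d && !d)) == a)).
((a -> a) || !((!b == (d && !d)) == a)): β-rule — branch into (a -> a)  //  !((!b == (d && !d)) == a).
  branch 1 (add (a -> a)):
    (a -> a): β-rule — branch into !a  //  a.
      branch 1.1 (add !a):
        ○ open, literals {a=F, b=F}.
      branch 1.2 (add a):
        ○ open, literals {a=T, b=F}.
  branch 2 (add !((!b == (d && !d)) == a)):
    !((!b == (d && !d)) == a): β-rule — branch into (!b == (d && !d)), !a  //  !(!b == (d && !d)), a.
      branch 2.1 (add (!b == (d && !d)), !a):
        (!b == (d && !d)): β-rule — branch into !b, (d && !d)  //  !!b, !(d && !d).
          branch 2.1.1 (add !b, (d && !d)):
            (d && !d): α-rule — add d, !d.
            × closes — contains both d and !d.
          branch 2.1.2 (add !!b, !(d && !d)):
            × closes — contains both b and !b.
      branch 2.2 (add !(!b == (d && !d)), a):
        !(!b == (d && !d)): β-rule — branch into !b, !(d && !d)  //  !!b, (d && !d).
          branch 2.2.1 (add !b, !(d && !d)):
            !(d && !d): β-rule — branch into !d  //  !!d.
              branch 2.2.1.1 (add !d):
                ○ open, literals {a=T, b=F, d=F}.
              branch 2.2.1.2 (add !!d):
                ○ open, literals {a=T, b=F, d=T}.
          branch 2.2.2 (add !!b, (d && !d)):
            × closes — contains both b and !b.
3 branches closed, 4 open.
Each open branch fixes some atoms; the unmentioned ones are free. Counting distinct full assignments: branch {a=F, b=F} (c, d) contributes 4 new; branch {a=T, b=F} (c, d) contributes 4 new; branch {a=T, b=F, d=F} (c) contributes 0 new; branch {a=T, b=F, d=T} (c) contributes 0 new. Total: 8.

8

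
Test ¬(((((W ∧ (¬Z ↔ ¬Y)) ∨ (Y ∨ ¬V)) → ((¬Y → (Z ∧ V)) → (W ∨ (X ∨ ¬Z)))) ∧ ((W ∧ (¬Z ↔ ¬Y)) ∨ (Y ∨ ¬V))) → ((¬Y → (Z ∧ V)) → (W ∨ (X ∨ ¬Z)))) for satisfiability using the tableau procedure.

Initial set: {¬(((((W ∧ (¬Z ↔ ¬Y)) ∨ (Y ∨ ¬V)) → ((¬Y → (Z ∧ V)) → (W ∨ (X ∨ ¬Z)))) ∧ ((W ∧ (¬Z ↔ ¬Y)) ∨ (Y ∨ ¬V))) → ((¬Y → (Z ∧ V)) → (W ∨ (X ∨ ¬Z))))}.
¬(((((W ∧ (¬Z ↔ ¬Y)) ∨ (Y ∨ ¬V)) → ((¬Y → (Z ∧ V)) → (W ∨ (X ∨ ¬Z)))) ∧ ((W ∧ (¬Z ↔ ¬Y)) ∨ (Y ∨ ¬V))) → ((¬Y → (Z ∧ V)) → (W ∨ (X ∨ ¬Z)))): α-rule — add ((((W ∧ (¬Z ↔ ¬Y)) ∨ (Y ∨ ¬V)) → ((¬Y → (Z ∧ V)) → (W ∨ (X ∨ ¬Z)))) ∧ ((W ∧ (¬Z ↔ ¬Y)) ∨ (Y ∨ ¬V))), ¬((¬Y → (Z ∧ V)) → (W ∨ (X ∨ ¬Z))).
((((W ∧ (¬Z ↔ ¬Y)) ∨ (Y ∨ ¬V)) → ((¬Y → (Z ∧ V)) → (W ∨ (X ∨ ¬Z)))) ∧ ((W ∧ (¬Z ↔ ¬Y)) ∨ (Y ∨ ¬V))): α-rule — add (((W ∧ (¬Z ↔ ¬Y)) ∨ (Y ∨ ¬V)) → ((¬Y → (Z ∧ V)) → (W ∨ (X ∨ ¬Z)))), ((W ∧ (¬Z ↔ ¬Y)) ∨ (Y ∨ ¬V)).
¬((¬Y → (Z ∧ V)) → (W ∨ (X ∨ ¬Z))): α-rule — add (¬Y → (Z ∧ V)), ¬(W ∨ (X ∨ ¬Z)).
¬(W ∨ (X ∨ ¬Z)): α-rule — add ¬W, ¬(X ∨ ¬Z).
¬(X ∨ ¬Z): α-rule — add ¬X, ¬¬Z.
(((W ∧ (¬Z ↔ ¬Y)) ∨ (Y ∨ ¬V)) → ((¬Y → (Z ∧ V)) → (W ∨ (X ∨ ¬Z)))): β-rule — branch into ¬((W ∧ (¬Z ↔ ¬Y)) ∨ (Y ∨ ¬V))  //  ((¬Y → (Z ∧ V)) → (W ∨ (X ∨ ¬Z))).
  branch 1 (add ¬((W ∧ (¬Z ↔ ¬Y)) ∨ (Y ∨ ¬V))):
    ¬((W ∧ (¬Z ↔ ¬Y)) ∨ (Y ∨ ¬V)): α-rule — add ¬(W ∧ (¬Z ↔ ¬Y)), ¬(Y ∨ ¬V).
    ¬(Y ∨ ¬V): α-rule — add ¬Y, ¬¬V.
    ((W ∧ (¬Z ↔ ¬Y)) ∨ (Y ∨ ¬V)): β-rule — branch into (W ∧ (¬Z ↔ ¬Y))  //  (Y ∨ ¬V).
      branch 1.1 (add (W ∧ (¬Z ↔ ¬Y))):
        (W ∧ (¬Z ↔ ¬Y)): α-rule — add W, (¬Z ↔ ¬Y).
        × closes — contains both W and ¬W.
      branch 1.2 (add (Y ∨ ¬V)):
        (¬Y → (Z ∧ V)): β-rule — branch into ¬¬Y  //  (Z ∧ V).
          branch 1.2.1 (add ¬¬Y):
            × closes — contains both Y and ¬Y.
          branch 1.2.2 (add (Z ∧ V)):
            (Z ∧ V): α-rule — add Z, V.
            ¬(W ∧ (¬Z ↔ ¬Y)): β-rule — branch into ¬W  //  ¬(¬Z ↔ ¬Y).
              branch 1.2.2.1 (add ¬W):
                (Y ∨ ¬V): β-rule — branch into Y  //  ¬V.
                  branch 1.2.2.1.1 (add Y):
                    × closes — contains both Y and ¬Y.
                  branch 1.2.2.1.2 (add ¬V):
                    × closes — contains both V and ¬V.
              branch 1.2.2.2 (add ¬(¬Z ↔ ¬Y)):
                (Y ∨ ¬V): β-rule — branch into Y  //  ¬V.
                  branch 1.2.2.2.1 (add Y):
                    × closes — contains both Y and ¬Y.
                  branch 1.2.2.2.2 (add ¬V):
                    × closes — contains both V and ¬V.
  branch 2 (add ((¬Y → (Z ∧ V)) → (W ∨ (X ∨ ¬Z)))):
    ((W ∧ (¬Z ↔ ¬Y)) ∨ (Y ∨ ¬V)): β-rule — branch into (W ∧ (¬Z ↔ ¬Y))  //  (Y ∨ ¬V).
      branch 2.1 (add (W ∧ (¬Z ↔ ¬Y))):
        (W ∧ (¬Z ↔ ¬Y)): α-rule — add W, (¬Z ↔ ¬Y).
        × closes — contains both W and ¬W.
      branch 2.2 (add (Y ∨ ¬V)):
        (¬Y → (Z ∧ V)): β-rule — branch into ¬¬Y  //  (Z ∧ V).
          branch 2.2.1 (add ¬¬Y):
            ((¬Y → (Z ∧ V)) → (W ∨ (X ∨ ¬Z))): β-rule — branch into ¬(¬Y → (Z ∧ V))  //  (W ∨ (X ∨ ¬Z)).
              branch 2.2.1.1 (add ¬(¬Y → (Z ∧ V))):
                ¬(¬Y → (Z ∧ V)): α-rule — add ¬Y, ¬(Z ∧ V).
                × closes — contains both Y and ¬Y.
              branch 2.2.1.2 (add (W ∨ (X ∨ ¬Z))):
                (Y ∨ ¬V): β-rule — branch into Y  //  ¬V.
                  branch 2.2.1.2.1 (add Y):
                    (W ∨ (X ∨ ¬Z)): β-rule — branch into W  //  (X ∨ ¬Z).
                      branch 2.2.1.2.1.1 (add W):
                        × closes — contains both W and ¬W.
                      branch 2.2.1.2.1.2 (add (X ∨ ¬Z)):
                        (X ∨ ¬Z): β-rule — branch into X  //  ¬Z.
                          branch 2.2.1.2.1.2.1 (add X):
                            × closes — contains both X and ¬X.
                          branch 2.2.1.2.1.2.2 (add ¬Z):
                            × closes — contains both Z and ¬Z.
                  branch 2.2.1.2.2 (add ¬V):
                    (W ∨ (X ∨ ¬Z)): β-rule — branch into W  //  (X ∨ ¬Z).
                      branch 2.2.1.2.2.1 (add W):
                        × closes — contains both W and ¬W.
                      branch 2.2.1.2.2.2 (add (X ∨ ¬Z)):
                        (X ∨ ¬Z): β-rule — branch into X  //  ¬Z.
                          branch 2.2.1.2.2.2.1 (add X):
                            × closes — contains both X and ¬X.
                          branch 2.2.1.2.2.2.2 (add ¬Z):
                            × closes — contains both Z and ¬Z.
          branch 2.2.2 (add (Z ∧ V)):
            (Z ∧ V): α-rule — add Z, V.
            ((¬Y → (Z ∧ V)) → (W ∨ (X ∨ ¬Z))): β-rule — branch into ¬(¬Y → (Z ∧ V))  //  (W ∨ (X ∨ ¬Z)).
              branch 2.2.2.1 (add ¬(¬Y → (Z ∧ V))):
                ¬(¬Y → (Z ∧ V)): α-rule — add ¬Y, ¬(Z ∧ V).
                (Y ∨ ¬V): β-rule — branch into Y  //  ¬V.
                  branch 2.2.2.1.1 (add Y):
                    × closes — contains both Y and ¬Y.
                  branch 2.2.2.1.2 (add ¬V):
                    × closes — contains both V and ¬V.
              branch 2.2.2.2 (add (W ∨ (X ∨ ¬Z))):
                (Y ∨ ¬V): β-rule — branch into Y  //  ¬V.
                  branch 2.2.2.2.1 (add Y):
                    (W ∨ (X ∨ ¬Z)): β-rule — branch into W  //  (X ∨ ¬Z).
                      branch 2.2.2.2.1.1 (add W):
                        × closes — contains both W and ¬W.
                      branch 2.2.2.2.1.2 (add (X ∨ ¬Z)):
                        (X ∨ ¬Z): β-rule — branch into X  //  ¬Z.
                          branch 2.2.2.2.1.2.1 (add X):
                            × closes — contains both X and ¬X.
                          branch 2.2.2.2.1.2.2 (add ¬Z):
                            × closes — contains both Z and ¬Z.
                  branch 2.2.2.2.2 (add ¬V):
                    × closes — contains both V and ¬V.
All 20 branches close.
Every branch closed; the formula is unsatisfiable.

Unsatisfiable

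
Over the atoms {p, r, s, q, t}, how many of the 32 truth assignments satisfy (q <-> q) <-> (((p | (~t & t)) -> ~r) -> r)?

Initial set: {((q <-> q) <-> (((p | (~t & t)) -> ~r) -> r))}.
((q <-> q) <-> (((p | (~t & t)) -> ~r) -> r)): β-rule — branch into (q <-> q), (((p | (~t & t)) -> ~r) -> r)  //  ~(q <-> q), ~(((p | (~t & t)) -> ~r) -> r).
  branch 1 (add (q <-> q), (((p | (~t & t)) -> ~r) -> r)):
    (q <-> q): β-rule — branch into q, q  //  ~q, ~q.
      branch 1.1 (add q, q):
        (((p | (~t & t)) -> ~r) -> r): β-rule — branch into ~((p | (~t & t)) -> ~r)  //  r.
          branch 1.1.1 (add ~((p | (~t & t)) -> ~r)):
            ~((p | (~t & t)) -> ~r): α-rule — add (p | (~t & t)), ~~r.
            (p | (~t & t)): β-rule — branch into p  //  (~t & t).
              branch 1.1.1.1 (add p):
                ○ open, literals {p=T, q=T, r=T}.
              branch 1.1.1.2 (add (~t & t)):
                (~t & t): α-rule — add ~t, t.
                × closes — contains both t and ~t.
          branch 1.1.2 (add r):
            ○ open, literals {q=T, r=T}.
      branch 1.2 (add ~q, ~q):
        (((p | (~t & t)) -> ~r) -> r): β-rule — branch into ~((p | (~t & t)) -> ~r)  //  r.
          branch 1.2.1 (add ~((p | (~t & t)) -> ~r)):
            ~((p | (~t & t)) -> ~r): α-rule — add (p | (~t & t)), ~~r.
            (p | (~t & t)): β-rule — branch into p  //  (~t & t).
              branch 1.2.1.1 (add p):
                ○ open, literals {p=T, q=F, r=T}.
              branch 1.2.1.2 (add (~t & t)):
                (~t & t): α-rule — add ~t, t.
                × closes — contains both t and ~t.
          branch 1.2.2 (add r):
            ○ open, literals {q=F, r=T}.
  branch 2 (add ~(q <-> q), ~(((p | (~t & t)) -> ~r) -> r)):
    ~(((p | (~t & t)) -> ~r) -> r): α-rule — add ((p | (~t & t)) -> ~r), ~r.
    ~(q <-> q): β-rule — branch into q, ~q  //  ~q, q.
      branch 2.1 (add q, ~q):
        × closes — contains both q and ~q.
      branch 2.2 (add ~q, q):
        × closes — contains both q and ~q.
4 branches closed, 4 open.
Each open branch fixes some atoms; the unmentioned ones are free. Counting distinct full assignments: branch {p=T, q=T, r=T} (s, t) contributes 4 new; branch {q=T, r=T} (p, s, t) contributes 4 new; branch {p=T, q=F, r=T} (s, t) contributes 4 new; branch {q=F, r=T} (p, s, t) contributes 4 new. Total: 16.

16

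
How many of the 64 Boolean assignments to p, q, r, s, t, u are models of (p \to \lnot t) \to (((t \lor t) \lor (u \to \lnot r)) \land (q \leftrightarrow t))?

36

Initial set: {((p \to \lnot t) \to (((t \lor t) \lor (u \to \lnot r)) \land (q \leftrightarrow t)))}.
((p \to \lnot t) \to (((t \lor t) \lor (u \to \lnot r)) \land (q \leftrightarrow t))): β-rule — branch into \lnot (p \to \lnot t)  //  (((t \lor t) \lor (u \to \lnot r)) \land (q \leftrightarrow t)).
  branch 1 (add \lnot (p \to \lnot t)):
    \lnot (p \to \lnot t): α-rule — add p, \lnot \lnot t.
    ○ open, literals {p=T, t=T}.
  branch 2 (add (((t \lor t) \lor (u \to \lnot r)) \land (q \leftrightarrow t))):
    (((t \lor t) \lor (u \to \lnot r)) \land (q \leftrightarrow t)): α-rule — add ((t \lor t) \lor (u \to \lnot r)), (q \leftrightarrow t).
    ((t \lor t) \lor (u \to \lnot r)): β-rule — branch into (t \lor t)  //  (u \to \lnot r).
      branch 2.1 (add (t \lor t)):
        (q \leftrightarrow t): β-rule — branch into q, t  //  \lnot q, \lnot t.
          branch 2.1.1 (add q, t):
            (t \lor t): β-rule — branch into t  //  t.
              branch 2.1.1.1 (add t):
                ○ open, literals {q=T, t=T}.
              branch 2.1.1.2 (add t):
                ○ open, literals {q=T, t=T}.
          branch 2.1.2 (add \lnot q, \lnot t):
            (t \lor t): β-rule — branch into t  //  t.
              branch 2.1.2.1 (add t):
                × closes — contains both t and \lnot t.
              branch 2.1.2.2 (add t):
                × closes — contains both t and \lnot t.
      branch 2.2 (add (u \to \lnot r)):
        (q \leftrightarrow t): β-rule — branch into q, t  //  \lnot q, \lnot t.
          branch 2.2.1 (add q, t):
            (u \to \lnot r): β-rule — branch into \lnot u  //  \lnot r.
              branch 2.2.1.1 (add \lnot u):
                ○ open, literals {q=T, t=T, u=F}.
              branch 2.2.1.2 (add \lnot r):
                ○ open, literals {q=T, r=F, t=T}.
          branch 2.2.2 (add \lnot q, \lnot t):
            (u \to \lnot r): β-rule — branch into \lnot u  //  \lnot r.
              branch 2.2.2.1 (add \lnot u):
                ○ open, literals {q=F, t=F, u=F}.
              branch 2.2.2.2 (add \lnot r):
                ○ open, literals {q=F, r=F, t=F}.
2 branches closed, 7 open.
Each open branch fixes some atoms; the unmentioned ones are free. Counting distinct full assignments: branch {p=T, t=T} (q, r, s, u) contributes 16 new; branch {q=T, t=T} (p, r, s, u) contributes 8 new; branch {q=T, t=T} (p, r, s, u) contributes 0 new; branch {q=T, t=T, u=F} (p, r, s) contributes 0 new; branch {q=T, r=F, t=T} (p, s, u) contributes 0 new; branch {q=F, t=F, u=F} (p, r, s) contributes 8 new; branch {q=F, r=F, t=F} (p, s, u) contributes 4 new. Total: 36.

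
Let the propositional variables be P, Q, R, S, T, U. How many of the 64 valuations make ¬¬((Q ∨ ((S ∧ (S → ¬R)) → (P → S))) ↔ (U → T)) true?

48

Initial set: {¬¬((Q ∨ ((S ∧ (S → ¬R)) → (P → S))) ↔ (U → T))}.
¬¬((Q ∨ ((S ∧ (S → ¬R)) → (P → S))) ↔ (U → T)): drop double negation, giving ((Q ∨ ((S ∧ (S → ¬R)) → (P → S))) ↔ (U → T)).
((Q ∨ ((S ∧ (S → ¬R)) → (P → S))) ↔ (U → T)): β-rule — branch into (Q ∨ ((S ∧ (S → ¬R)) → (P → S))), (U → T)  //  ¬(Q ∨ ((S ∧ (S → ¬R)) → (P → S))), ¬(U → T).
  branch 1 (add (Q ∨ ((S ∧ (S → ¬R)) → (P → S))), (U → T)):
    (Q ∨ ((S ∧ (S → ¬R)) → (P → S))): β-rule — branch into Q  //  ((S ∧ (S → ¬R)) → (P → S)).
      branch 1.1 (add Q):
        (U → T): β-rule — branch into ¬U  //  T.
          branch 1.1.1 (add ¬U):
            ○ open, literals {Q=1, U=0}.
          branch 1.1.2 (add T):
            ○ open, literals {Q=1, T=1}.
      branch 1.2 (add ((S ∧ (S → ¬R)) → (P → S))):
        (U → T): β-rule — branch into ¬U  //  T.
          branch 1.2.1 (add ¬U):
            ((S ∧ (S → ¬R)) → (P → S)): β-rule — branch into ¬(S ∧ (S → ¬R))  //  (P → S).
              branch 1.2.1.1 (add ¬(S ∧ (S → ¬R))):
                ¬(S ∧ (S → ¬R)): β-rule — branch into ¬S  //  ¬(S → ¬R).
                  branch 1.2.1.1.1 (add ¬S):
                    ○ open, literals {S=0, U=0}.
                  branch 1.2.1.1.2 (add ¬(S → ¬R)):
                    ¬(S → ¬R): α-rule — add S, ¬¬R.
                    ○ open, literals {R=1, S=1, U=0}.
              branch 1.2.1.2 (add (P → S)):
                (P → S): β-rule — branch into ¬P  //  S.
                  branch 1.2.1.2.1 (add ¬P):
                    ○ open, literals {P=0, U=0}.
                  branch 1.2.1.2.2 (add S):
                    ○ open, literals {S=1, U=0}.
          branch 1.2.2 (add T):
            ((S ∧ (S → ¬R)) → (P → S)): β-rule — branch into ¬(S ∧ (S → ¬R))  //  (P → S).
              branch 1.2.2.1 (add ¬(S ∧ (S → ¬R))):
                ¬(S ∧ (S → ¬R)): β-rule — branch into ¬S  //  ¬(S → ¬R).
                  branch 1.2.2.1.1 (add ¬S):
                    ○ open, literals {S=0, T=1}.
                  branch 1.2.2.1.2 (add ¬(S → ¬R)):
                    ¬(S → ¬R): α-rule — add S, ¬¬R.
                    ○ open, literals {R=1, S=1, T=1}.
              branch 1.2.2.2 (add (P → S)):
                (P → S): β-rule — branch into ¬P  //  S.
                  branch 1.2.2.2.1 (add ¬P):
                    ○ open, literals {P=0, T=1}.
                  branch 1.2.2.2.2 (add S):
                    ○ open, literals {S=1, T=1}.
  branch 2 (add ¬(Q ∨ ((S ∧ (S → ¬R)) → (P → S))), ¬(U → T)):
    ¬(Q ∨ ((S ∧ (S → ¬R)) → (P → S))): α-rule — add ¬Q, ¬((S ∧ (S → ¬R)) → (P → S)).
    ¬(U → T): α-rule — add U, ¬T.
    ¬((S ∧ (S → ¬R)) → (P → S)): α-rule — add (S ∧ (S → ¬R)), ¬(P → S).
    (S ∧ (S → ¬R)): α-rule — add S, (S → ¬R).
    ¬(P → S): α-rule — add P, ¬S.
    × closes — contains both S and ¬S.
1 branch closed, 10 open.
Each open branch fixes some atoms; the unmentioned ones are free. Counting distinct full assignments: branch {Q=1, U=0} (P, R, S, T) contributes 16 new; branch {Q=1, T=1} (P, R, S, U) contributes 8 new; branch {S=0, U=0} (P, Q, R, T) contributes 8 new; branch {R=1, S=1, U=0} (P, Q, T) contributes 4 new; branch {P=0, U=0} (Q, R, S, T) contributes 2 new; branch {S=1, U=0} (P, Q, R, T) contributes 2 new; branch {S=0, T=1} (P, Q, R, U) contributes 4 new; branch {R=1, S=1, T=1} (P, Q, U) contributes 2 new; branch {P=0, T=1} (Q, R, S, U) contributes 1 new; branch {S=1, T=1} (P, Q, R, U) contributes 1 new. Total: 48.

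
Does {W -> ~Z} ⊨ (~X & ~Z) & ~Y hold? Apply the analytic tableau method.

No

Initial set: {(W -> ~Z); ~((~X & ~Z) & ~Y)}.
(W -> ~Z): β-rule — branch into ~W  //  ~Z.
  branch 1 (add ~W):
    ~((~X & ~Z) & ~Y): β-rule — branch into ~(~X & ~Z)  //  ~~Y.
      branch 1.1 (add ~(~X & ~Z)):
        ~(~X & ~Z): β-rule — branch into ~~X  //  ~~Z.
          branch 1.1.1 (add ~~X):
            ○ open, literals {W=0, X=1}.
          branch 1.1.2 (add ~~Z):
            ○ open, literals {W=0, Z=1}.
      branch 1.2 (add ~~Y):
        ○ open, literals {W=0, Y=1}.
  branch 2 (add ~Z):
    ~((~X & ~Z) & ~Y): β-rule — branch into ~(~X & ~Z)  //  ~~Y.
      branch 2.1 (add ~(~X & ~Z)):
        ~(~X & ~Z): β-rule — branch into ~~X  //  ~~Z.
          branch 2.1.1 (add ~~X):
            ○ open, literals {X=1, Z=0}.
          branch 2.1.2 (add ~~Z):
            × closes — contains both Z and ~Z.
      branch 2.2 (add ~~Y):
        ○ open, literals {Y=1, Z=0}.
1 branch closed, 5 open.
An open branch gives a countermodel: W=0, X=1 (unmentioned atoms arbitrary); the premises hold there but the conclusion fails.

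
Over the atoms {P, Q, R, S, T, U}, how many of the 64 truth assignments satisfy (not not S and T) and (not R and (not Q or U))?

Initial set: {((not not S and T) and (not R and (not Q or U)))}.
((not not S and T) and (not R and (not Q or U))): α-rule — add (not not S and T), (not R and (not Q or U)).
(not not S and T): α-rule — add not not S, T.
(not R and (not Q or U)): α-rule — add not R, (not Q or U).
not not S: drop double negation, giving S.
(not Q or U): β-rule — branch into not Q  //  U.
  branch 1 (add not Q):
    ○ open, literals {Q=F, R=F, S=T, T=T}.
  branch 2 (add U):
    ○ open, literals {R=F, S=T, T=T, U=T}.
0 branches closed, 2 open.
Each open branch fixes some atoms; the unmentioned ones are free. Counting distinct full assignments: branch {Q=F, R=F, S=T, T=T} (P, U) contributes 4 new; branch {R=F, S=T, T=T, U=T} (P, Q) contributes 2 new. Total: 6.

6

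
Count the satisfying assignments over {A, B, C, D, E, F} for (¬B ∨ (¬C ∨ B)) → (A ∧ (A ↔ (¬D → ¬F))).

24

Initial set: {((¬B ∨ (¬C ∨ B)) → (A ∧ (A ↔ (¬D → ¬F))))}.
((¬B ∨ (¬C ∨ B)) → (A ∧ (A ↔ (¬D → ¬F)))): β-rule — branch into ¬(¬B ∨ (¬C ∨ B))  //  (A ∧ (A ↔ (¬D → ¬F))).
  branch 1 (add ¬(¬B ∨ (¬C ∨ B))):
    ¬(¬B ∨ (¬C ∨ B)): α-rule — add ¬¬B, ¬(¬C ∨ B).
    ¬(¬C ∨ B): α-rule — add ¬¬C, ¬B.
    × closes — contains both B and ¬B.
  branch 2 (add (A ∧ (A ↔ (¬D → ¬F)))):
    (A ∧ (A ↔ (¬D → ¬F))): α-rule — add A, (A ↔ (¬D → ¬F)).
    (A ↔ (¬D → ¬F)): β-rule — branch into A, (¬D → ¬F)  //  ¬A, ¬(¬D → ¬F).
      branch 2.1 (add A, (¬D → ¬F)):
        (¬D → ¬F): β-rule — branch into ¬¬D  //  ¬F.
          branch 2.1.1 (add ¬¬D):
            ○ open, literals {A=T, D=T}.
          branch 2.1.2 (add ¬F):
            ○ open, literals {A=T, F=F}.
      branch 2.2 (add ¬A, ¬(¬D → ¬F)):
        × closes — contains both A and ¬A.
2 branches closed, 2 open.
Each open branch fixes some atoms; the unmentioned ones are free. Counting distinct full assignments: branch {A=T, D=T} (B, C, E, F) contributes 16 new; branch {A=T, F=F} (B, C, D, E) contributes 8 new. Total: 24.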